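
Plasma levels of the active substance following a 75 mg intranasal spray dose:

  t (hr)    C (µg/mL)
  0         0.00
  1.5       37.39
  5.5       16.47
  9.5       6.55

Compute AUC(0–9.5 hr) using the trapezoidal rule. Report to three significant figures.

Trapezoidal AUC_0→9.5:
  [0→1.5]: (0.00+37.39)/2 × 1.5 = 28.0425
  [1.5→5.5]: (37.39+16.47)/2 × 4 = 107.72
  [5.5→9.5]: (16.47+6.55)/2 × 4 = 46.04
  Sum = 181.8025 µg/mL·hr

AUC = 182 µg/mL·hr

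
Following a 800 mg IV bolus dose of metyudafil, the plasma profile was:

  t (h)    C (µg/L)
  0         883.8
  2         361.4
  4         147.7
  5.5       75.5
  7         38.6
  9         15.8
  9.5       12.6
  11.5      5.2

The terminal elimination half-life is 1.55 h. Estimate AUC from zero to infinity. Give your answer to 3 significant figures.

AUC = 2100 µg/L·h

Trapezoidal AUC_0→11.5:
  [0→2]: (883.8+361.4)/2 × 2 = 1245.2
  [2→4]: (361.4+147.7)/2 × 2 = 509.1
  [4→5.5]: (147.7+75.5)/2 × 1.5 = 167.4
  [5.5→7]: (75.5+38.6)/2 × 1.5 = 85.575
  [7→9]: (38.6+15.8)/2 × 2 = 54.4
  [9→9.5]: (15.8+12.6)/2 × 0.5 = 7.1
  [9.5→11.5]: (12.6+5.2)/2 × 2 = 17.8
  Sum = 2086.575 µg/L·h
k_e = ln2 / t½ = 0.693147 / 1.55 = 0.4472 h^-1
Extrapolated tail: C_last / k_e = 5.2 / 0.4472 = 11.628
AUC_0→∞ = 2086.575 + 11.628 = 2098.203 µg/L·h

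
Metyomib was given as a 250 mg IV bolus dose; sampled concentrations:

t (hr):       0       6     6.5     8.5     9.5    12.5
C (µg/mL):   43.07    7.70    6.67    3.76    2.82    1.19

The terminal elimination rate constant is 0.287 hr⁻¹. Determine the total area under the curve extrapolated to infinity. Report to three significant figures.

Trapezoidal AUC_0→12.5:
  [0→6]: (43.07+7.70)/2 × 6 = 152.31
  [6→6.5]: (7.70+6.67)/2 × 0.5 = 3.5925
  [6.5→8.5]: (6.67+3.76)/2 × 2 = 10.43
  [8.5→9.5]: (3.76+2.82)/2 × 1 = 3.29
  [9.5→12.5]: (2.82+1.19)/2 × 3 = 6.015
  Sum = 175.6375 µg/mL·hr
Extrapolated tail: C_last / k_e = 1.19 / 0.287 = 4.146
AUC_0→∞ = 175.6375 + 4.146 = 179.7835 µg/mL·hr

AUC = 180 µg/mL·hr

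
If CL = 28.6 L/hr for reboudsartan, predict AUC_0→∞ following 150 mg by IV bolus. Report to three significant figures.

AUC_0→∞ = Dose_iv / CL
        = 150 / 28.6 = 5.24476 mg/L·hr

AUC = 5.24 mg/L·hr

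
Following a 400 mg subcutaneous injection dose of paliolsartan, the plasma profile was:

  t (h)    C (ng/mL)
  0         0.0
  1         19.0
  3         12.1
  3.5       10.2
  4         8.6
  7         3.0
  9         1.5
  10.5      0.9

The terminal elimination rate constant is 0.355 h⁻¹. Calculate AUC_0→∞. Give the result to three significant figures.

Trapezoidal AUC_0→10.5:
  [0→1]: (0.0+19.0)/2 × 1 = 9.5
  [1→3]: (19.0+12.1)/2 × 2 = 31.1
  [3→3.5]: (12.1+10.2)/2 × 0.5 = 5.575
  [3.5→4]: (10.2+8.6)/2 × 0.5 = 4.7
  [4→7]: (8.6+3.0)/2 × 3 = 17.4
  [7→9]: (3.0+1.5)/2 × 2 = 4.5
  [9→10.5]: (1.5+0.9)/2 × 1.5 = 1.8
  Sum = 74.575 ng/mL·h
Extrapolated tail: C_last / k_e = 0.9 / 0.355 = 2.535
AUC_0→∞ = 74.575 + 2.535 = 77.11 ng/mL·h

AUC = 77.1 ng/mL·h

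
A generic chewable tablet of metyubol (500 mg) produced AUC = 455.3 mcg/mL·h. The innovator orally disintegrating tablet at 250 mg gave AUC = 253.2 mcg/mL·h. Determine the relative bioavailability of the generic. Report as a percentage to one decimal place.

F_rel = 89.9%

F_rel = (AUC_test/D_test) / (AUC_ref/D_ref)
      = (455.3/500) / (253.2/250)
      = 0.9106 / 1.0128 = 0.8991 = 89.91%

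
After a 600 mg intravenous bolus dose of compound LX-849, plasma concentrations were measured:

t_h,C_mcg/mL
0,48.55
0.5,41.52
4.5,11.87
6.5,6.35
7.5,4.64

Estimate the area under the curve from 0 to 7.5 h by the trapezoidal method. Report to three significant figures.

Trapezoidal AUC_0→7.5:
  [0→0.5]: (48.55+41.52)/2 × 0.5 = 22.5175
  [0.5→4.5]: (41.52+11.87)/2 × 4 = 106.78
  [4.5→6.5]: (11.87+6.35)/2 × 2 = 18.22
  [6.5→7.5]: (6.35+4.64)/2 × 1 = 5.495
  Sum = 153.0125 mcg/mL·h

AUC = 153 mcg/mL·h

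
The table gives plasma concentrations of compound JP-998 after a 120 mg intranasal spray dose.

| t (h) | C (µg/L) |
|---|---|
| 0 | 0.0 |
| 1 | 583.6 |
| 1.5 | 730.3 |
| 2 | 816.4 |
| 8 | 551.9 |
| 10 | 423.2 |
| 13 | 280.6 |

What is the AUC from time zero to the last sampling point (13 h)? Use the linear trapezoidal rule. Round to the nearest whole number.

Trapezoidal AUC_0→13:
  [0→1]: (0.0+583.6)/2 × 1 = 291.8
  [1→1.5]: (583.6+730.3)/2 × 0.5 = 328.475
  [1.5→2]: (730.3+816.4)/2 × 0.5 = 386.675
  [2→8]: (816.4+551.9)/2 × 6 = 4104.9
  [8→10]: (551.9+423.2)/2 × 2 = 975.1
  [10→13]: (423.2+280.6)/2 × 3 = 1055.7
  Sum = 7142.65 µg/L·h

AUC = 7143 µg/L·h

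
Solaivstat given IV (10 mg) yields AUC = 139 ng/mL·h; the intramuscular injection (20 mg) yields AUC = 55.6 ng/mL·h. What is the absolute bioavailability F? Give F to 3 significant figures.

F = (AUC_ev / D_ev) / (AUC_iv / D_iv)
  = (55.6/20) / (139/10)
  = 2.78 / 13.9 = 0.2000

F = 0.200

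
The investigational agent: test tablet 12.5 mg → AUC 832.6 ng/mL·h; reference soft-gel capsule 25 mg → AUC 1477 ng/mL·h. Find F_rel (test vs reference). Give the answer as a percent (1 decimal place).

F_rel = (AUC_test/D_test) / (AUC_ref/D_ref)
      = (832.6/12.5) / (1477/25)
      = 66.608 / 59.08 = 1.1274 = 112.74%

F_rel = 112.7%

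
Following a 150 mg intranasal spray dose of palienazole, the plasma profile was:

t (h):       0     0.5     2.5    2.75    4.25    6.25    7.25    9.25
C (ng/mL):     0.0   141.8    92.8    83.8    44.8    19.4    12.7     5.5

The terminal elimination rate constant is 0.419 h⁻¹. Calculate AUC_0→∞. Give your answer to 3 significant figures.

Trapezoidal AUC_0→9.25:
  [0→0.5]: (0.0+141.8)/2 × 0.5 = 35.45
  [0.5→2.5]: (141.8+92.8)/2 × 2 = 234.6
  [2.5→2.75]: (92.8+83.8)/2 × 0.25 = 22.075
  [2.75→4.25]: (83.8+44.8)/2 × 1.5 = 96.45
  [4.25→6.25]: (44.8+19.4)/2 × 2 = 64.2
  [6.25→7.25]: (19.4+12.7)/2 × 1 = 16.05
  [7.25→9.25]: (12.7+5.5)/2 × 2 = 18.2
  Sum = 487.025 ng/mL·h
Extrapolated tail: C_last / k_e = 5.5 / 0.419 = 13.126
AUC_0→∞ = 487.025 + 13.126 = 500.151 ng/mL·h

AUC = 500 ng/mL·h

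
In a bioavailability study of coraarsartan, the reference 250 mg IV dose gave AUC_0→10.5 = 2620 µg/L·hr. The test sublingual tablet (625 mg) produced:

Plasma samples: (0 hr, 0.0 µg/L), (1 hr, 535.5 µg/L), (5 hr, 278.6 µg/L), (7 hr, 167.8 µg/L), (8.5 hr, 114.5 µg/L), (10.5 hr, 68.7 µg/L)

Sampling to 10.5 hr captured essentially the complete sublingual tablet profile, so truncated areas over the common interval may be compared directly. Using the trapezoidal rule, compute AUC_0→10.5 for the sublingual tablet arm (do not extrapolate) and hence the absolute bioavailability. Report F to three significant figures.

Trapezoidal AUC_0→10.5 (sublingual tablet):
  [0→1]: (0.0+535.5)/2 × 1 = 267.75
  [1→5]: (535.5+278.6)/2 × 4 = 1628.2
  [5→7]: (278.6+167.8)/2 × 2 = 446.4
  [7→8.5]: (167.8+114.5)/2 × 1.5 = 211.725
  [8.5→10.5]: (114.5+68.7)/2 × 2 = 183.2
  Sum = 2737.275 µg/L·hr
F = (AUC_ev/D_ev)/(AUC_iv/D_iv) = (2737.275/625)/(2620/250) = 4.37964/10.48 = 0.4179

F = 0.418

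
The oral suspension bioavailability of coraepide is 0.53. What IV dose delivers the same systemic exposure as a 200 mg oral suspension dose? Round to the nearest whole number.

Systemic exposure from an extravascular dose = F × D_ev, so the equivalent IV dose is F × D_ev.
D_iv = F × D_ev = 0.53 × 200 = 106 mg

D_iv = 106 mg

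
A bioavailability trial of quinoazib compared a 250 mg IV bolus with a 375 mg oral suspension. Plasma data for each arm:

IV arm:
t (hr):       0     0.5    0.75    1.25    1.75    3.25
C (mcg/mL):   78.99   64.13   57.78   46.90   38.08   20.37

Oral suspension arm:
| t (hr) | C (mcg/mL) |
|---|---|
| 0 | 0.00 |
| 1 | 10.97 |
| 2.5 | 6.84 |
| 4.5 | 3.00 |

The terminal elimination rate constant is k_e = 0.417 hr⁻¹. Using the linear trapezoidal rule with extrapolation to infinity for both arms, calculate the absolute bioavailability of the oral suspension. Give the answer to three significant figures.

Trapezoidal AUC_0→3.25 (IV):
  [0→0.5]: (78.99+64.13)/2 × 0.5 = 35.78
  [0.5→0.75]: (64.13+57.78)/2 × 0.25 = 15.23875
  [0.75→1.25]: (57.78+46.90)/2 × 0.5 = 26.17
  [1.25→1.75]: (46.90+38.08)/2 × 0.5 = 21.245
  [1.75→3.25]: (38.08+20.37)/2 × 1.5 = 43.8375
  Sum = 142.27125 mcg/mL·hr
IV tail: 20.37/0.417 = 48.849; AUC_iv,0→∞ = 142.27125 + 48.849 = 191.12025 mcg/mL·hr
Trapezoidal AUC_0→4.5 (oral suspension):
  [0→1]: (0.00+10.97)/2 × 1 = 5.485
  [1→2.5]: (10.97+6.84)/2 × 1.5 = 13.3575
  [2.5→4.5]: (6.84+3.00)/2 × 2 = 9.84
  Sum = 28.6825 mcg/mL·hr
oral suspension tail: 3.00/0.417 = 7.194; AUC_ev,0→∞ = 28.6825 + 7.194 = 35.8765 mcg/mL·hr
F = (AUC_ev/D_ev)/(AUC_iv/D_iv) = (35.8765/375)/(191.12025/250) = 0.0956707/0.764481 = 0.1251

F = 0.125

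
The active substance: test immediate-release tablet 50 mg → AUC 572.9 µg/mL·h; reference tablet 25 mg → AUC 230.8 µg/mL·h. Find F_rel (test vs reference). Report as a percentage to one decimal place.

F_rel = 124.1%

F_rel = (AUC_test/D_test) / (AUC_ref/D_ref)
      = (572.9/50) / (230.8/25)
      = 11.458 / 9.232 = 1.2411 = 124.11%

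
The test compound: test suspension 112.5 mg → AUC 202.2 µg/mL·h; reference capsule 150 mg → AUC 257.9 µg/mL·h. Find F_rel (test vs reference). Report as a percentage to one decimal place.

F_rel = (AUC_test/D_test) / (AUC_ref/D_ref)
      = (202.2/112.5) / (257.9/150)
      = 1.79733 / 1.71933 = 1.0454 = 104.54%

F_rel = 104.5%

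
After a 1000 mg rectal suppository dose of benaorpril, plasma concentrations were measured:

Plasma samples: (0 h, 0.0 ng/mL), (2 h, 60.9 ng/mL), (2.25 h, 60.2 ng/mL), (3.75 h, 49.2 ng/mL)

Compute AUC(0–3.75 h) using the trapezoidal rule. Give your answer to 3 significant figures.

AUC = 158 ng/mL·h

Trapezoidal AUC_0→3.75:
  [0→2]: (0.0+60.9)/2 × 2 = 60.9
  [2→2.25]: (60.9+60.2)/2 × 0.25 = 15.1375
  [2.25→3.75]: (60.2+49.2)/2 × 1.5 = 82.05
  Sum = 158.0875 ng/mL·h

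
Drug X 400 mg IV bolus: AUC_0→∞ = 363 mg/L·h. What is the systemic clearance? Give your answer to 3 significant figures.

CL = Dose_iv / AUC_0→∞
   = 400 / 363 = 1.10193 L/h

CL = 1.10 L/h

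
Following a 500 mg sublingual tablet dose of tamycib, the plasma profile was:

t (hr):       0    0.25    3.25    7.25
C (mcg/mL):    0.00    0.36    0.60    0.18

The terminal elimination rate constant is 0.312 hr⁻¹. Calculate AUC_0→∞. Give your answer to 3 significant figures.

AUC = 3.62 mcg/mL·hr

Trapezoidal AUC_0→7.25:
  [0→0.25]: (0.00+0.36)/2 × 0.25 = 0.045
  [0.25→3.25]: (0.36+0.60)/2 × 3 = 1.44
  [3.25→7.25]: (0.60+0.18)/2 × 4 = 1.56
  Sum = 3.045 mcg/mL·hr
Extrapolated tail: C_last / k_e = 0.18 / 0.312 = 0.577
AUC_0→∞ = 3.045 + 0.577 = 3.622 mcg/mL·hr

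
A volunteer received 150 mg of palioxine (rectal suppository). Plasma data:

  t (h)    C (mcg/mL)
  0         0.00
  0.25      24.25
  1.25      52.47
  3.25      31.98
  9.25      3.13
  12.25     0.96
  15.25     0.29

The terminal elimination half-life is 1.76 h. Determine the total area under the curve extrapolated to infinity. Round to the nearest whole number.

Trapezoidal AUC_0→15.25:
  [0→0.25]: (0.00+24.25)/2 × 0.25 = 3.03125
  [0.25→1.25]: (24.25+52.47)/2 × 1 = 38.36
  [1.25→3.25]: (52.47+31.98)/2 × 2 = 84.45
  [3.25→9.25]: (31.98+3.13)/2 × 6 = 105.33
  [9.25→12.25]: (3.13+0.96)/2 × 3 = 6.135
  [12.25→15.25]: (0.96+0.29)/2 × 3 = 1.875
  Sum = 239.18125 mcg/mL·h
k_e = ln2 / t½ = 0.693147 / 1.76 = 0.3938 h^-1
Extrapolated tail: C_last / k_e = 0.29 / 0.3938 = 0.736
AUC_0→∞ = 239.18125 + 0.736 = 239.91725 mcg/mL·h

AUC = 240 mcg/mL·h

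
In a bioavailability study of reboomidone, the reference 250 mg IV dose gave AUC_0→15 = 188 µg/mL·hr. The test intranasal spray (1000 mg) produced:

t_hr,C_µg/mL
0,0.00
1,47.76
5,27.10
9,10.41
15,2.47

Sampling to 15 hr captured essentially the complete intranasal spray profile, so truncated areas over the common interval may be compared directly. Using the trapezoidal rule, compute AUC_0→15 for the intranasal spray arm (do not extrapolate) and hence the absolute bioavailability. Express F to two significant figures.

Trapezoidal AUC_0→15 (intranasal spray):
  [0→1]: (0.00+47.76)/2 × 1 = 23.88
  [1→5]: (47.76+27.10)/2 × 4 = 149.72
  [5→9]: (27.10+10.41)/2 × 4 = 75.02
  [9→15]: (10.41+2.47)/2 × 6 = 38.64
  Sum = 287.26 µg/mL·hr
F = (AUC_ev/D_ev)/(AUC_iv/D_iv) = (287.26/1000)/(188/250) = 0.28726/0.752 = 0.3820

F = 0.38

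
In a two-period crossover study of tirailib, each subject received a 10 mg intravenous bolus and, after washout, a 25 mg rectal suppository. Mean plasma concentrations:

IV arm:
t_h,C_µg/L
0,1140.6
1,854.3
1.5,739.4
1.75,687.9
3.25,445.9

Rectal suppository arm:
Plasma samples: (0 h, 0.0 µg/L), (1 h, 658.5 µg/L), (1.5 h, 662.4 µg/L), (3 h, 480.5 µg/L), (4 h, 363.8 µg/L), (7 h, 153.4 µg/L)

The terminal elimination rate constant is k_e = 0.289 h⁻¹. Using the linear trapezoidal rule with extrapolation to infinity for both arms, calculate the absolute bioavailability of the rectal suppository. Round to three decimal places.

Trapezoidal AUC_0→3.25 (IV):
  [0→1]: (1140.6+854.3)/2 × 1 = 997.45
  [1→1.5]: (854.3+739.4)/2 × 0.5 = 398.425
  [1.5→1.75]: (739.4+687.9)/2 × 0.25 = 178.4125
  [1.75→3.25]: (687.9+445.9)/2 × 1.5 = 850.35
  Sum = 2424.6375 µg/L·h
IV tail: 445.9/0.289 = 1542.907; AUC_iv,0→∞ = 2424.6375 + 1542.907 = 3967.5445 µg/L·h
Trapezoidal AUC_0→7 (rectal suppository):
  [0→1]: (0.0+658.5)/2 × 1 = 329.25
  [1→1.5]: (658.5+662.4)/2 × 0.5 = 330.225
  [1.5→3]: (662.4+480.5)/2 × 1.5 = 857.175
  [3→4]: (480.5+363.8)/2 × 1 = 422.15
  [4→7]: (363.8+153.4)/2 × 3 = 775.8
  Sum = 2714.6 µg/L·h
rectal suppository tail: 153.4/0.289 = 530.796; AUC_ev,0→∞ = 2714.6 + 530.796 = 3245.396 µg/L·h
F = (AUC_ev/D_ev)/(AUC_iv/D_iv) = (3245.396/25)/(3967.5445/10) = 129.81584/396.75445 = 0.3272

F = 0.327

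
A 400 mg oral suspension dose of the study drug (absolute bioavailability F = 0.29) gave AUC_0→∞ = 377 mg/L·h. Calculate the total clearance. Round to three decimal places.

CL = F × Dose / AUC_0→∞
   = 0.29 × 400 / 377 = 0.307692 L/h

CL = 0.308 L/h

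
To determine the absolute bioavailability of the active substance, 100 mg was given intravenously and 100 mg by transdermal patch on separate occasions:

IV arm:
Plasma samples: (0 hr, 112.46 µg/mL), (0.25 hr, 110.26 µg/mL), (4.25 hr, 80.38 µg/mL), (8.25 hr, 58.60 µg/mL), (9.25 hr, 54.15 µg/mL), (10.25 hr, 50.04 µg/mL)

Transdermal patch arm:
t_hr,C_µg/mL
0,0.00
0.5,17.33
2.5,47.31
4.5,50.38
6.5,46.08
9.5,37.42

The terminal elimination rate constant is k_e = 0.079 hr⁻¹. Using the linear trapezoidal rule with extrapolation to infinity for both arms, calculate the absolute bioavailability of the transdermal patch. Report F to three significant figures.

F = 0.603

Trapezoidal AUC_0→10.25 (IV):
  [0→0.25]: (112.46+110.26)/2 × 0.25 = 27.84
  [0.25→4.25]: (110.26+80.38)/2 × 4 = 381.28
  [4.25→8.25]: (80.38+58.60)/2 × 4 = 277.96
  [8.25→9.25]: (58.60+54.15)/2 × 1 = 56.375
  [9.25→10.25]: (54.15+50.04)/2 × 1 = 52.095
  Sum = 795.55 µg/mL·hr
IV tail: 50.04/0.079 = 633.418; AUC_iv,0→∞ = 795.55 + 633.418 = 1428.968 µg/mL·hr
Trapezoidal AUC_0→9.5 (transdermal patch):
  [0→0.5]: (0.00+17.33)/2 × 0.5 = 4.3325
  [0.5→2.5]: (17.33+47.31)/2 × 2 = 64.64
  [2.5→4.5]: (47.31+50.38)/2 × 2 = 97.69
  [4.5→6.5]: (50.38+46.08)/2 × 2 = 96.46
  [6.5→9.5]: (46.08+37.42)/2 × 3 = 125.25
  Sum = 388.3725 µg/mL·hr
transdermal patch tail: 37.42/0.079 = 473.671; AUC_ev,0→∞ = 388.3725 + 473.671 = 862.0435 µg/mL·hr
F = (AUC_ev/D_ev)/(AUC_iv/D_iv) = (862.0435/100)/(1428.968/100) = 8.620435/14.28968 = 0.6033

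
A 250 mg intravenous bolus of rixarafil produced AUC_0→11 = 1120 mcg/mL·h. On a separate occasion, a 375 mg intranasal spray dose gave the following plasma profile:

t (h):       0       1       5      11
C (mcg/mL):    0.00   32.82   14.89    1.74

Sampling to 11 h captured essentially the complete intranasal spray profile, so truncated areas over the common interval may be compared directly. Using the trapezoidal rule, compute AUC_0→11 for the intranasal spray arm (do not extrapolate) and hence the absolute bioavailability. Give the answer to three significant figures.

Trapezoidal AUC_0→11 (intranasal spray):
  [0→1]: (0.00+32.82)/2 × 1 = 16.41
  [1→5]: (32.82+14.89)/2 × 4 = 95.42
  [5→11]: (14.89+1.74)/2 × 6 = 49.89
  Sum = 161.72 mcg/mL·h
F = (AUC_ev/D_ev)/(AUC_iv/D_iv) = (161.72/375)/(1120/250) = 0.431253/4.48 = 0.0963

F = 0.0963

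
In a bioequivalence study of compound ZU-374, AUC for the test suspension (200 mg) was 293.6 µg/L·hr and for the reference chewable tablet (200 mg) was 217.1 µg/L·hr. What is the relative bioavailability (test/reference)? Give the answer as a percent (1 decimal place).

F_rel = (AUC_test/D_test) / (AUC_ref/D_ref)
      = (293.6/200) / (217.1/200)
      = 1.468 / 1.0855 = 1.3524 = 135.24%

F_rel = 135.2%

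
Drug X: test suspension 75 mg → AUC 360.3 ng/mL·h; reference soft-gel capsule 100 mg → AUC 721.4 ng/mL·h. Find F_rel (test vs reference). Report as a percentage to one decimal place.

F_rel = 66.6%

F_rel = (AUC_test/D_test) / (AUC_ref/D_ref)
      = (360.3/75) / (721.4/100)
      = 4.804 / 7.214 = 0.6659 = 66.59%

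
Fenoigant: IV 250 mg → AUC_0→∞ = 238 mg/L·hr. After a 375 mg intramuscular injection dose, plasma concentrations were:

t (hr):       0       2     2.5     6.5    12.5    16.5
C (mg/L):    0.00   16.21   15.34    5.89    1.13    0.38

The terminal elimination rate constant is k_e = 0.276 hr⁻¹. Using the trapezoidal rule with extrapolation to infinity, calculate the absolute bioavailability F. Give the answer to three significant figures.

F = 0.258

Trapezoidal AUC_0→16.5 (intramuscular injection):
  [0→2]: (0.00+16.21)/2 × 2 = 16.21
  [2→2.5]: (16.21+15.34)/2 × 0.5 = 7.8875
  [2.5→6.5]: (15.34+5.89)/2 × 4 = 42.46
  [6.5→12.5]: (5.89+1.13)/2 × 6 = 21.06
  [12.5→16.5]: (1.13+0.38)/2 × 4 = 3.02
  Sum = 90.6375 mg/L·hr
Tail: C_last/k_e = 0.38/0.276 = 1.377
AUC_0→∞ (intramuscular injection) = 90.6375 + 1.377 = 92.0145 mg/L·hr
F = (AUC_ev/D_ev)/(AUC_iv/D_iv) = (92.0145/375)/(238/250) = 0.245372/0.952 = 0.2577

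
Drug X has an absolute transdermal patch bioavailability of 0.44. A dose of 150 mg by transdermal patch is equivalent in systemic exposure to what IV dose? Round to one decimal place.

Systemic exposure from an extravascular dose = F × D_ev, so the equivalent IV dose is F × D_ev.
D_iv = F × D_ev = 0.44 × 150 = 66 mg

D_iv = 66.0 mg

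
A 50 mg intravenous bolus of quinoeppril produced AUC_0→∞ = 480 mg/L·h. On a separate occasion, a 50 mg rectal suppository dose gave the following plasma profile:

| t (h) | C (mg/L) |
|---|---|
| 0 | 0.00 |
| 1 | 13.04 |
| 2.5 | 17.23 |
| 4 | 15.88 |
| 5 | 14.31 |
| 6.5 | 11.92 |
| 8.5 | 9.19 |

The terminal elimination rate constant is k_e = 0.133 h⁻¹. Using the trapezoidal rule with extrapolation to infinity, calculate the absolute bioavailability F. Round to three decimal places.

Trapezoidal AUC_0→8.5 (rectal suppository):
  [0→1]: (0.00+13.04)/2 × 1 = 6.52
  [1→2.5]: (13.04+17.23)/2 × 1.5 = 22.7025
  [2.5→4]: (17.23+15.88)/2 × 1.5 = 24.8325
  [4→5]: (15.88+14.31)/2 × 1 = 15.095
  [5→6.5]: (14.31+11.92)/2 × 1.5 = 19.6725
  [6.5→8.5]: (11.92+9.19)/2 × 2 = 21.11
  Sum = 109.9325 mg/L·h
Tail: C_last/k_e = 9.19/0.133 = 69.098
AUC_0→∞ (rectal suppository) = 109.9325 + 69.098 = 179.0305 mg/L·h
F = (AUC_ev/D_ev)/(AUC_iv/D_iv) = (179.0305/50)/(480/50) = 3.58061/9.6 = 0.3730

F = 0.373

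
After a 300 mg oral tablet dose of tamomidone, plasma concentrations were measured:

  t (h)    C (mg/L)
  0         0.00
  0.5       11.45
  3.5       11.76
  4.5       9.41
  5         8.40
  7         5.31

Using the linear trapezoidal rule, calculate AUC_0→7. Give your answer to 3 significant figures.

Trapezoidal AUC_0→7:
  [0→0.5]: (0.00+11.45)/2 × 0.5 = 2.8625
  [0.5→3.5]: (11.45+11.76)/2 × 3 = 34.815
  [3.5→4.5]: (11.76+9.41)/2 × 1 = 10.585
  [4.5→5]: (9.41+8.40)/2 × 0.5 = 4.4525
  [5→7]: (8.40+5.31)/2 × 2 = 13.71
  Sum = 66.425 mg/L·h

AUC = 66.4 mg/L·h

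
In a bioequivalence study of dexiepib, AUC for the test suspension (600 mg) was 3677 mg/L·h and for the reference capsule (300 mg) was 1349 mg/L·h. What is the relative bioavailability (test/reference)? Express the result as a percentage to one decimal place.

F_rel = 136.3%

F_rel = (AUC_test/D_test) / (AUC_ref/D_ref)
      = (3677/600) / (1349/300)
      = 6.12833 / 4.49667 = 1.3629 = 136.29%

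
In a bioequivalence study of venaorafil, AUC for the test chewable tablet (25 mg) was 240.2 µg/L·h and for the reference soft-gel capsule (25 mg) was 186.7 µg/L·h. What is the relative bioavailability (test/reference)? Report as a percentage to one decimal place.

F_rel = (AUC_test/D_test) / (AUC_ref/D_ref)
      = (240.2/25) / (186.7/25)
      = 9.608 / 7.468 = 1.2866 = 128.66%

F_rel = 128.7%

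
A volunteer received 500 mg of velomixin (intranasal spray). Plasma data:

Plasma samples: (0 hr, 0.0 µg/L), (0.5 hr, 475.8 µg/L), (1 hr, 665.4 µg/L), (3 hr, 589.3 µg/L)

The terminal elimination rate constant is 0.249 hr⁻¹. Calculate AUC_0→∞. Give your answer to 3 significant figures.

AUC = 4030 µg/L·hr

Trapezoidal AUC_0→3:
  [0→0.5]: (0.0+475.8)/2 × 0.5 = 118.95
  [0.5→1]: (475.8+665.4)/2 × 0.5 = 285.3
  [1→3]: (665.4+589.3)/2 × 2 = 1254.7
  Sum = 1658.95 µg/L·hr
Extrapolated tail: C_last / k_e = 589.3 / 0.249 = 2366.667
AUC_0→∞ = 1658.95 + 2366.667 = 4025.617 µg/L·hr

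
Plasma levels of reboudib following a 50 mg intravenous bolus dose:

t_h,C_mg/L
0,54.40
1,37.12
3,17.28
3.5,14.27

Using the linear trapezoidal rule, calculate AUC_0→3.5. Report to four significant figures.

Trapezoidal AUC_0→3.5:
  [0→1]: (54.40+37.12)/2 × 1 = 45.76
  [1→3]: (37.12+17.28)/2 × 2 = 54.4
  [3→3.5]: (17.28+14.27)/2 × 0.5 = 7.8875
  Sum = 108.0475 mg/L·h

AUC = 108.0 mg/L·h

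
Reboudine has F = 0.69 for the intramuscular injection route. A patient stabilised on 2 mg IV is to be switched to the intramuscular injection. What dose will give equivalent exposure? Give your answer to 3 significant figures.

For equal systemic exposure: F × D_ev = D_iv
D_ev = D_iv / F = 2 / 0.69 = 2.89855 mg

D_intramuscular = 2.90 mg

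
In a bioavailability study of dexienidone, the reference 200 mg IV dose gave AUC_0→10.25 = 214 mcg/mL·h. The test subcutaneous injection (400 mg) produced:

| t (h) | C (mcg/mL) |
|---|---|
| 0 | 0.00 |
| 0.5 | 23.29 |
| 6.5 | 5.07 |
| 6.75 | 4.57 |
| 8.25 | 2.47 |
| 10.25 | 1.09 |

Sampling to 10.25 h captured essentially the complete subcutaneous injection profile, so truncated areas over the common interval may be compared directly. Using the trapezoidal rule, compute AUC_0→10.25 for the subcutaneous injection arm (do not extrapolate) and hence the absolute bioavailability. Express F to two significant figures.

F = 0.24

Trapezoidal AUC_0→10.25 (subcutaneous injection):
  [0→0.5]: (0.00+23.29)/2 × 0.5 = 5.8225
  [0.5→6.5]: (23.29+5.07)/2 × 6 = 85.08
  [6.5→6.75]: (5.07+4.57)/2 × 0.25 = 1.205
  [6.75→8.25]: (4.57+2.47)/2 × 1.5 = 5.28
  [8.25→10.25]: (2.47+1.09)/2 × 2 = 3.56
  Sum = 100.9475 mcg/mL·h
F = (AUC_ev/D_ev)/(AUC_iv/D_iv) = (100.9475/400)/(214/200) = 0.25236875/1.07 = 0.2359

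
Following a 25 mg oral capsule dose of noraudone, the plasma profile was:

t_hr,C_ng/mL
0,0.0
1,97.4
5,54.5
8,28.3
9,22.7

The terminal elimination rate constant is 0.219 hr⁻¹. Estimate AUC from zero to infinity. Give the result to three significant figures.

AUC = 606 ng/mL·hr

Trapezoidal AUC_0→9:
  [0→1]: (0.0+97.4)/2 × 1 = 48.7
  [1→5]: (97.4+54.5)/2 × 4 = 303.8
  [5→8]: (54.5+28.3)/2 × 3 = 124.2
  [8→9]: (28.3+22.7)/2 × 1 = 25.5
  Sum = 502.2 ng/mL·hr
Extrapolated tail: C_last / k_e = 22.7 / 0.219 = 103.653
AUC_0→∞ = 502.2 + 103.653 = 605.853 ng/mL·hr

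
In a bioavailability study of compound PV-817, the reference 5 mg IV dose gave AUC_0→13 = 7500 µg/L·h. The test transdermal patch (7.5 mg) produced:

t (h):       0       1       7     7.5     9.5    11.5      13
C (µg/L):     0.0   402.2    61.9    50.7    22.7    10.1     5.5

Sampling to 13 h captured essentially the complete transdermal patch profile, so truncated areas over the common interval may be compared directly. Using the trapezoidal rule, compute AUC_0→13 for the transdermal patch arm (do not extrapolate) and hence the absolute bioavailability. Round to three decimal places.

F = 0.155

Trapezoidal AUC_0→13 (transdermal patch):
  [0→1]: (0.0+402.2)/2 × 1 = 201.1
  [1→7]: (402.2+61.9)/2 × 6 = 1392.3
  [7→7.5]: (61.9+50.7)/2 × 0.5 = 28.15
  [7.5→9.5]: (50.7+22.7)/2 × 2 = 73.4
  [9.5→11.5]: (22.7+10.1)/2 × 2 = 32.8
  [11.5→13]: (10.1+5.5)/2 × 1.5 = 11.7
  Sum = 1739.45 µg/L·h
F = (AUC_ev/D_ev)/(AUC_iv/D_iv) = (1739.45/7.5)/(7500/5) = 231.927/1500 = 0.1546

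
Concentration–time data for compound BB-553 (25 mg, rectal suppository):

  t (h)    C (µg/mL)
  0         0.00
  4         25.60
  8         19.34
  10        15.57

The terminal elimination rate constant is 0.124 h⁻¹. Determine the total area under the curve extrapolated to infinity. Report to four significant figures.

Trapezoidal AUC_0→10:
  [0→4]: (0.00+25.60)/2 × 4 = 51.2
  [4→8]: (25.60+19.34)/2 × 4 = 89.88
  [8→10]: (19.34+15.57)/2 × 2 = 34.91
  Sum = 175.99 µg/mL·h
Extrapolated tail: C_last / k_e = 15.57 / 0.124 = 125.565
AUC_0→∞ = 175.99 + 125.565 = 301.555 µg/mL·h

AUC = 301.6 µg/mL·h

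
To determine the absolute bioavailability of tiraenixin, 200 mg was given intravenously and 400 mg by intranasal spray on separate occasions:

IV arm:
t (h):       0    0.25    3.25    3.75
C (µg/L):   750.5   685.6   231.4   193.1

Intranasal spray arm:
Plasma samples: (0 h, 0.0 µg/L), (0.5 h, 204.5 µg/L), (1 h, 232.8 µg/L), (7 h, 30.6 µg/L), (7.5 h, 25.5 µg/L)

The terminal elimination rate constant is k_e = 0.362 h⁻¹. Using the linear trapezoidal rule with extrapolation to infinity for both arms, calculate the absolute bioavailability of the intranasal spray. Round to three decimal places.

Trapezoidal AUC_0→3.75 (IV):
  [0→0.25]: (750.5+685.6)/2 × 0.25 = 179.5125
  [0.25→3.25]: (685.6+231.4)/2 × 3 = 1375.5
  [3.25→3.75]: (231.4+193.1)/2 × 0.5 = 106.125
  Sum = 1661.1375 µg/L·h
IV tail: 193.1/0.362 = 533.425; AUC_iv,0→∞ = 1661.1375 + 533.425 = 2194.5625 µg/L·h
Trapezoidal AUC_0→7.5 (intranasal spray):
  [0→0.5]: (0.0+204.5)/2 × 0.5 = 51.125
  [0.5→1]: (204.5+232.8)/2 × 0.5 = 109.325
  [1→7]: (232.8+30.6)/2 × 6 = 790.2
  [7→7.5]: (30.6+25.5)/2 × 0.5 = 14.025
  Sum = 964.675 µg/L·h
intranasal spray tail: 25.5/0.362 = 70.442; AUC_ev,0→∞ = 964.675 + 70.442 = 1035.117 µg/L·h
F = (AUC_ev/D_ev)/(AUC_iv/D_iv) = (1035.117/400)/(2194.5625/200) = 2.5877925/10.9728 = 0.2358

F = 0.236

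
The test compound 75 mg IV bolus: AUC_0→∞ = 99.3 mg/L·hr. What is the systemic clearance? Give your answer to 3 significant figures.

CL = Dose_iv / AUC_0→∞
   = 75 / 99.3 = 0.755287 L/hr

CL = 0.755 L/hr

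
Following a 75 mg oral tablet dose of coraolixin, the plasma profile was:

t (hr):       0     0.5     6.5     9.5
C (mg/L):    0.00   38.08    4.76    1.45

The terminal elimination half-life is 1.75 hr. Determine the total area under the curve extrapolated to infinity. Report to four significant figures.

Trapezoidal AUC_0→9.5:
  [0→0.5]: (0.00+38.08)/2 × 0.5 = 9.52
  [0.5→6.5]: (38.08+4.76)/2 × 6 = 128.52
  [6.5→9.5]: (4.76+1.45)/2 × 3 = 9.315
  Sum = 147.355 mg/L·hr
k_e = ln2 / t½ = 0.693147 / 1.75 = 0.3961 hr^-1
Extrapolated tail: C_last / k_e = 1.45 / 0.3961 = 3.661
AUC_0→∞ = 147.355 + 3.661 = 151.016 mg/L·hr

AUC = 151.0 mg/L·hr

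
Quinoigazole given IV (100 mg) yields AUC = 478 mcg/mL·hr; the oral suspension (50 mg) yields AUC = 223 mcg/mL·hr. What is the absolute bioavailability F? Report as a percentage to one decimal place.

F = (AUC_ev / D_ev) / (AUC_iv / D_iv)
  = (223/50) / (478/100)
  = 4.46 / 4.78 = 0.9331
  = 93.31%

F = 93.3%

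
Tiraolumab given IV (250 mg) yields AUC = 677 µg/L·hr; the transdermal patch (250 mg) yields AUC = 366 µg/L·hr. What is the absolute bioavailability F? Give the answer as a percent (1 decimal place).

F = (AUC_ev / D_ev) / (AUC_iv / D_iv)
  = (366/250) / (677/250)
  = 1.464 / 2.708 = 0.5406
  = 54.06%

F = 54.1%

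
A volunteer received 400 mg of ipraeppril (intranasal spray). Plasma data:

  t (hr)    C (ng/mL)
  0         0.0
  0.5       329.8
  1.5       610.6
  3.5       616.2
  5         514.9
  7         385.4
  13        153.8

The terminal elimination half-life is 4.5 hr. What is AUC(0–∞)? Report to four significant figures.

AUC = 6144 ng/mL·hr

Trapezoidal AUC_0→13:
  [0→0.5]: (0.0+329.8)/2 × 0.5 = 82.45
  [0.5→1.5]: (329.8+610.6)/2 × 1 = 470.2
  [1.5→3.5]: (610.6+616.2)/2 × 2 = 1226.8
  [3.5→5]: (616.2+514.9)/2 × 1.5 = 848.325
  [5→7]: (514.9+385.4)/2 × 2 = 900.3
  [7→13]: (385.4+153.8)/2 × 6 = 1617.6
  Sum = 5145.675 ng/mL·hr
k_e = ln2 / t½ = 0.693147 / 4.5 = 0.1540 hr^-1
Extrapolated tail: C_last / k_e = 153.8 / 0.154 = 998.701
AUC_0→∞ = 5145.675 + 998.701 = 6144.376 ng/mL·hr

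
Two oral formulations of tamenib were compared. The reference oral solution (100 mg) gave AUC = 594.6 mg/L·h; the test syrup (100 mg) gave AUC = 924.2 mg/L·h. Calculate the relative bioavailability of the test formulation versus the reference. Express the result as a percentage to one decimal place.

F_rel = (AUC_test/D_test) / (AUC_ref/D_ref)
      = (924.2/100) / (594.6/100)
      = 9.242 / 5.946 = 1.5543 = 155.43%

F_rel = 155.4%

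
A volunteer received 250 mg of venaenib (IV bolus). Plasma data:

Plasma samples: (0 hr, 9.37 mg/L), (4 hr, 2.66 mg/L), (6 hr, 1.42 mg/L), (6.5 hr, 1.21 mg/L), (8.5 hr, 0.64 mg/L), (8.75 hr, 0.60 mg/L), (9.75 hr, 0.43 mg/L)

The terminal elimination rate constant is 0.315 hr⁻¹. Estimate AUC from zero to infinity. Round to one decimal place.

AUC = 32.7 mg/L·hr

Trapezoidal AUC_0→9.75:
  [0→4]: (9.37+2.66)/2 × 4 = 24.06
  [4→6]: (2.66+1.42)/2 × 2 = 4.08
  [6→6.5]: (1.42+1.21)/2 × 0.5 = 0.6575
  [6.5→8.5]: (1.21+0.64)/2 × 2 = 1.85
  [8.5→8.75]: (0.64+0.60)/2 × 0.25 = 0.155
  [8.75→9.75]: (0.60+0.43)/2 × 1 = 0.515
  Sum = 31.3175 mg/L·hr
Extrapolated tail: C_last / k_e = 0.43 / 0.315 = 1.365
AUC_0→∞ = 31.3175 + 1.365 = 32.6825 mg/L·hr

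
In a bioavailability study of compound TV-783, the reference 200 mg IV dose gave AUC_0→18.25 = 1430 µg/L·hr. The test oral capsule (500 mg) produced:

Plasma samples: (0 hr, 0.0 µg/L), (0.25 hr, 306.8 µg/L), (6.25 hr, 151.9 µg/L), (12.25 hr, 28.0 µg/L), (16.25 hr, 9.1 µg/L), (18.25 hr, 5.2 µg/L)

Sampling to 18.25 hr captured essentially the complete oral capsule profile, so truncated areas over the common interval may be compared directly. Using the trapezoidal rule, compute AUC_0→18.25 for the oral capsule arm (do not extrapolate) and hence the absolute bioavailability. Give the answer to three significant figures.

Trapezoidal AUC_0→18.25 (oral capsule):
  [0→0.25]: (0.0+306.8)/2 × 0.25 = 38.35
  [0.25→6.25]: (306.8+151.9)/2 × 6 = 1376.1
  [6.25→12.25]: (151.9+28.0)/2 × 6 = 539.7
  [12.25→16.25]: (28.0+9.1)/2 × 4 = 74.2
  [16.25→18.25]: (9.1+5.2)/2 × 2 = 14.3
  Sum = 2042.65 µg/L·hr
F = (AUC_ev/D_ev)/(AUC_iv/D_iv) = (2042.65/500)/(1430/200) = 4.0853/7.15 = 0.5714

F = 0.571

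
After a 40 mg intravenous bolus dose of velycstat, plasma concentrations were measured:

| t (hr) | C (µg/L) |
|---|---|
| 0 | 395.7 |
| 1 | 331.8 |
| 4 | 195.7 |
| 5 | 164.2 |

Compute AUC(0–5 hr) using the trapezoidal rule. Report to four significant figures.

AUC = 1335 µg/L·hr

Trapezoidal AUC_0→5:
  [0→1]: (395.7+331.8)/2 × 1 = 363.75
  [1→4]: (331.8+195.7)/2 × 3 = 791.25
  [4→5]: (195.7+164.2)/2 × 1 = 179.95
  Sum = 1334.95 µg/L·hr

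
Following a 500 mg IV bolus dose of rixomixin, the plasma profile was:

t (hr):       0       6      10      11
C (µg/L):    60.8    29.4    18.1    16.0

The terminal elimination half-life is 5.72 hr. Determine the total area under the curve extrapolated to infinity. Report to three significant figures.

Trapezoidal AUC_0→11:
  [0→6]: (60.8+29.4)/2 × 6 = 270.6
  [6→10]: (29.4+18.1)/2 × 4 = 95.0
  [10→11]: (18.1+16.0)/2 × 1 = 17.05
  Sum = 382.65 µg/L·hr
k_e = ln2 / t½ = 0.693147 / 5.72 = 0.1212 hr^-1
Extrapolated tail: C_last / k_e = 16.0 / 0.1212 = 132.013
AUC_0→∞ = 382.65 + 132.013 = 514.663 µg/L·hr

AUC = 515 µg/L·hr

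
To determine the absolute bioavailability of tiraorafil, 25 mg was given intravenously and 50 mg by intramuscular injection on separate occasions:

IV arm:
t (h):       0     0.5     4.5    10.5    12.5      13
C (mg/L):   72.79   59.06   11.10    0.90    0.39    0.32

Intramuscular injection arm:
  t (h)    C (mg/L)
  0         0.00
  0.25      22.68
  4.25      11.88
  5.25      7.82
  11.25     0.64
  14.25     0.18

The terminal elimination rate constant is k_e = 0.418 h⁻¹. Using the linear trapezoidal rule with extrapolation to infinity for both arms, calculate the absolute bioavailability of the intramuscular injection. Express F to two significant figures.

F = 0.26

Trapezoidal AUC_0→13 (IV):
  [0→0.5]: (72.79+59.06)/2 × 0.5 = 32.9625
  [0.5→4.5]: (59.06+11.10)/2 × 4 = 140.32
  [4.5→10.5]: (11.10+0.90)/2 × 6 = 36.0
  [10.5→12.5]: (0.90+0.39)/2 × 2 = 1.29
  [12.5→13]: (0.39+0.32)/2 × 0.5 = 0.1775
  Sum = 210.75 mg/L·h
IV tail: 0.32/0.418 = 0.766; AUC_iv,0→∞ = 210.75 + 0.766 = 211.516 mg/L·h
Trapezoidal AUC_0→14.25 (intramuscular injection):
  [0→0.25]: (0.00+22.68)/2 × 0.25 = 2.835
  [0.25→4.25]: (22.68+11.88)/2 × 4 = 69.12
  [4.25→5.25]: (11.88+7.82)/2 × 1 = 9.85
  [5.25→11.25]: (7.82+0.64)/2 × 6 = 25.38
  [11.25→14.25]: (0.64+0.18)/2 × 3 = 1.23
  Sum = 108.415 mg/L·h
intramuscular injection tail: 0.18/0.418 = 0.431; AUC_ev,0→∞ = 108.415 + 0.431 = 108.846 mg/L·h
F = (AUC_ev/D_ev)/(AUC_iv/D_iv) = (108.846/50)/(211.516/25) = 2.17692/8.46064 = 0.2573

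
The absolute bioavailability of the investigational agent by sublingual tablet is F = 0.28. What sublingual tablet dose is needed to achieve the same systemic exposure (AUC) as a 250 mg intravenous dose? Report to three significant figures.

For equal systemic exposure: F × D_ev = D_iv
D_ev = D_iv / F = 250 / 0.28 = 892.857 mg

D_sublingual = 893 mg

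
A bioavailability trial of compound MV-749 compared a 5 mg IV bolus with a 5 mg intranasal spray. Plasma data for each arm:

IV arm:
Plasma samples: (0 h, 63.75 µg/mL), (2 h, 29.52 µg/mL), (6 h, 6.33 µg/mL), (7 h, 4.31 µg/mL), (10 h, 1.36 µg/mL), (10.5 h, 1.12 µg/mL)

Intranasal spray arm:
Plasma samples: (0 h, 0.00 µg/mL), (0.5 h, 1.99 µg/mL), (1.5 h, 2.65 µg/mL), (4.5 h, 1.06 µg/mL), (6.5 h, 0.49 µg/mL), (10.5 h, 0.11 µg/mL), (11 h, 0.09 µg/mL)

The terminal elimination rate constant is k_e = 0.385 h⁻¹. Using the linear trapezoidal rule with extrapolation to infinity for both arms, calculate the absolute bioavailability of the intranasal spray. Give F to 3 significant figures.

Trapezoidal AUC_0→10.5 (IV):
  [0→2]: (63.75+29.52)/2 × 2 = 93.27
  [2→6]: (29.52+6.33)/2 × 4 = 71.7
  [6→7]: (6.33+4.31)/2 × 1 = 5.32
  [7→10]: (4.31+1.36)/2 × 3 = 8.505
  [10→10.5]: (1.36+1.12)/2 × 0.5 = 0.62
  Sum = 179.415 µg/mL·h
IV tail: 1.12/0.385 = 2.909; AUC_iv,0→∞ = 179.415 + 2.909 = 182.324 µg/mL·h
Trapezoidal AUC_0→11 (intranasal spray):
  [0→0.5]: (0.00+1.99)/2 × 0.5 = 0.4975
  [0.5→1.5]: (1.99+2.65)/2 × 1 = 2.32
  [1.5→4.5]: (2.65+1.06)/2 × 3 = 5.565
  [4.5→6.5]: (1.06+0.49)/2 × 2 = 1.55
  [6.5→10.5]: (0.49+0.11)/2 × 4 = 1.2
  [10.5→11]: (0.11+0.09)/2 × 0.5 = 0.05
  Sum = 11.1825 µg/mL·h
intranasal spray tail: 0.09/0.385 = 0.234; AUC_ev,0→∞ = 11.1825 + 0.234 = 11.4165 µg/mL·h
F = (AUC_ev/D_ev)/(AUC_iv/D_iv) = (11.4165/5)/(182.324/5) = 2.2833/36.4648 = 0.0626

F = 0.0626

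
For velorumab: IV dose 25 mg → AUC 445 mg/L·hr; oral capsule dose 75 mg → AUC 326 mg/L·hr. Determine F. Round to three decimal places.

F = (AUC_ev / D_ev) / (AUC_iv / D_iv)
  = (326/75) / (445/25)
  = 4.34667 / 17.8 = 0.2442

F = 0.244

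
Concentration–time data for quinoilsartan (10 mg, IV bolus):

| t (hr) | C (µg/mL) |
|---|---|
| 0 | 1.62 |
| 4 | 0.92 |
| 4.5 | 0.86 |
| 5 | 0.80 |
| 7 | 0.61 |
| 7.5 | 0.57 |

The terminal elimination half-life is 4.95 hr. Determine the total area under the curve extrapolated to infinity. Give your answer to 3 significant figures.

Trapezoidal AUC_0→7.5:
  [0→4]: (1.62+0.92)/2 × 4 = 5.08
  [4→4.5]: (0.92+0.86)/2 × 0.5 = 0.445
  [4.5→5]: (0.86+0.80)/2 × 0.5 = 0.415
  [5→7]: (0.80+0.61)/2 × 2 = 1.41
  [7→7.5]: (0.61+0.57)/2 × 0.5 = 0.295
  Sum = 7.645 µg/mL·hr
k_e = ln2 / t½ = 0.693147 / 4.95 = 0.1400 hr^-1
Extrapolated tail: C_last / k_e = 0.57 / 0.14 = 4.071
AUC_0→∞ = 7.645 + 4.071 = 11.716 µg/mL·hr

AUC = 11.7 µg/mL·hr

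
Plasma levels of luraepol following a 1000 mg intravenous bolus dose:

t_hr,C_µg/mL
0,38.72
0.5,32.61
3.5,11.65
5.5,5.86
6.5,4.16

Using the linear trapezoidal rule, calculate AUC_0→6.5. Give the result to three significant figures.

AUC = 107 µg/mL·hr

Trapezoidal AUC_0→6.5:
  [0→0.5]: (38.72+32.61)/2 × 0.5 = 17.8325
  [0.5→3.5]: (32.61+11.65)/2 × 3 = 66.39
  [3.5→5.5]: (11.65+5.86)/2 × 2 = 17.51
  [5.5→6.5]: (5.86+4.16)/2 × 1 = 5.01
  Sum = 106.7425 µg/mL·hr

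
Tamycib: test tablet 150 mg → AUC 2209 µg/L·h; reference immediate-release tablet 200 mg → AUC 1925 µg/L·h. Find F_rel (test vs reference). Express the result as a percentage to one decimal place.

F_rel = 153.0%

F_rel = (AUC_test/D_test) / (AUC_ref/D_ref)
      = (2209/150) / (1925/200)
      = 14.7267 / 9.625 = 1.5300 = 153.00%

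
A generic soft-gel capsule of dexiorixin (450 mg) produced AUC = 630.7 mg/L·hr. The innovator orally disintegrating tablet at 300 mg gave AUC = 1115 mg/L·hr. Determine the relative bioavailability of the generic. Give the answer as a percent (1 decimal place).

F_rel = 37.7%

F_rel = (AUC_test/D_test) / (AUC_ref/D_ref)
      = (630.7/450) / (1115/300)
      = 1.40156 / 3.71667 = 0.3771 = 37.71%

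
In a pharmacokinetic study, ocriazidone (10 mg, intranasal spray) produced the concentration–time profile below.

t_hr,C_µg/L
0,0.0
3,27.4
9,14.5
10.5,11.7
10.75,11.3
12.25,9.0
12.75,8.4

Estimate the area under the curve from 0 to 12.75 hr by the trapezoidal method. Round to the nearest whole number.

Trapezoidal AUC_0→12.75:
  [0→3]: (0.0+27.4)/2 × 3 = 41.1
  [3→9]: (27.4+14.5)/2 × 6 = 125.7
  [9→10.5]: (14.5+11.7)/2 × 1.5 = 19.65
  [10.5→10.75]: (11.7+11.3)/2 × 0.25 = 2.875
  [10.75→12.25]: (11.3+9.0)/2 × 1.5 = 15.225
  [12.25→12.75]: (9.0+8.4)/2 × 0.5 = 4.35
  Sum = 208.9 µg/L·hr

AUC = 209 µg/L·hr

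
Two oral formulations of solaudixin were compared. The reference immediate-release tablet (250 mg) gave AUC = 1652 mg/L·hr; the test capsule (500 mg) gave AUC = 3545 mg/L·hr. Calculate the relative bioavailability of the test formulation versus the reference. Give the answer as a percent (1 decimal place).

F_rel = 107.3%

F_rel = (AUC_test/D_test) / (AUC_ref/D_ref)
      = (3545/500) / (1652/250)
      = 7.09 / 6.608 = 1.0729 = 107.29%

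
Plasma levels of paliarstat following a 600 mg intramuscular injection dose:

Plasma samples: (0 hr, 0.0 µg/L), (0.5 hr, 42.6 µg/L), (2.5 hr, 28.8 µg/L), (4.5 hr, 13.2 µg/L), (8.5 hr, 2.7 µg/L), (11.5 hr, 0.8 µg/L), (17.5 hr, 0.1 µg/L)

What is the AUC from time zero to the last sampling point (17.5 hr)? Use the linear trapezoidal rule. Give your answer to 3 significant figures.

Trapezoidal AUC_0→17.5:
  [0→0.5]: (0.0+42.6)/2 × 0.5 = 10.65
  [0.5→2.5]: (42.6+28.8)/2 × 2 = 71.4
  [2.5→4.5]: (28.8+13.2)/2 × 2 = 42.0
  [4.5→8.5]: (13.2+2.7)/2 × 4 = 31.8
  [8.5→11.5]: (2.7+0.8)/2 × 3 = 5.25
  [11.5→17.5]: (0.8+0.1)/2 × 6 = 2.7
  Sum = 163.8 µg/L·hr

AUC = 164 µg/L·hr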